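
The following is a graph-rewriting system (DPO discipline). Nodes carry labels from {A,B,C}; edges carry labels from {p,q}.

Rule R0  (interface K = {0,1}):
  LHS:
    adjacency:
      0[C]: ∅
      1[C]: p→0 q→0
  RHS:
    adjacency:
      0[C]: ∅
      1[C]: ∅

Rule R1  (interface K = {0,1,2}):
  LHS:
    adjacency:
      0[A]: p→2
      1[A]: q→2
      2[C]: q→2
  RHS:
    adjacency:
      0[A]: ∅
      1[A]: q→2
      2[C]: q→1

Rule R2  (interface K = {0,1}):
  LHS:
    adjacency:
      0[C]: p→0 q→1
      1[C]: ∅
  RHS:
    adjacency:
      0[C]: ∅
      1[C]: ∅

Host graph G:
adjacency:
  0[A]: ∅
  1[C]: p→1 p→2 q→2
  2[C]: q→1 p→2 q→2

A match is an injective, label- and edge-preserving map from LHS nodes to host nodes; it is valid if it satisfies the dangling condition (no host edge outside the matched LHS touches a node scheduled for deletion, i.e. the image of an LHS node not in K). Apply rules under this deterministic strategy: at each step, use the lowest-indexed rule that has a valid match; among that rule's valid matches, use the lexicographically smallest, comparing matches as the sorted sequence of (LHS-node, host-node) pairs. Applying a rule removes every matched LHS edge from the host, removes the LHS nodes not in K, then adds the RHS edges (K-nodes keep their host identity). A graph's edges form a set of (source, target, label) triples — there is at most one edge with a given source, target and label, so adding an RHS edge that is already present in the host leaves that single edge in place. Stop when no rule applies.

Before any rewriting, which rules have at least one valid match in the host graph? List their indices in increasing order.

R0: 1 valid match — {0↦2, 1↦1}
R1: no valid match — LHS pattern not found
R2: 2 valid matches — {0↦1, 1↦2}, {0↦2, 1↦1}

Answer: [R0,R2]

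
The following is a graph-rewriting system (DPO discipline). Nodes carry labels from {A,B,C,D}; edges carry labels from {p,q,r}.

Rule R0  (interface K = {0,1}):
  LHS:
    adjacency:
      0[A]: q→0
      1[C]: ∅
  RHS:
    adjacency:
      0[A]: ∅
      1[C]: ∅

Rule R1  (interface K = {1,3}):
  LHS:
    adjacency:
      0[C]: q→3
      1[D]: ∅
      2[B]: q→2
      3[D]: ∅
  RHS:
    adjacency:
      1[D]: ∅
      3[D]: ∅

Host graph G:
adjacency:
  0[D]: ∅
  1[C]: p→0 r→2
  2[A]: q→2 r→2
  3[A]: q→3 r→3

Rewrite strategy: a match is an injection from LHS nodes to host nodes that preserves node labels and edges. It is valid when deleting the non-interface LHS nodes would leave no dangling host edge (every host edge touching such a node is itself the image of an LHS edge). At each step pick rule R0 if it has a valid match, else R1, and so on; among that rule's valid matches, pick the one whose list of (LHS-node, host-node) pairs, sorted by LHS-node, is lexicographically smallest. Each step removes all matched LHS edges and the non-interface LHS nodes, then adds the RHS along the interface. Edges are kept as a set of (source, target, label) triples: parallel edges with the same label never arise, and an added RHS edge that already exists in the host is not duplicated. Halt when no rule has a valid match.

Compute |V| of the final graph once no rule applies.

Answer: 4

Derivation:
[0] host  ⇒  4 nodes, 6 edges  {1-p->0 1-r->2 2-q->2 2-r->2 3-q->3 3-r->3}
[1] R0 @ {0↦2, 1↦1}  ⇒  4 nodes, 5 edges  {1-p->0 1-r->2 2-r->2 3-q->3 3-r->3}
[2] R0 @ {0↦3, 1↦1}  ⇒  4 nodes, 4 edges  {1-p->0 1-r->2 2-r->2 3-r->3}
final graph: no rule applies after step 2
NF nodes: {0:D, 1:C, 2:A, 3:A}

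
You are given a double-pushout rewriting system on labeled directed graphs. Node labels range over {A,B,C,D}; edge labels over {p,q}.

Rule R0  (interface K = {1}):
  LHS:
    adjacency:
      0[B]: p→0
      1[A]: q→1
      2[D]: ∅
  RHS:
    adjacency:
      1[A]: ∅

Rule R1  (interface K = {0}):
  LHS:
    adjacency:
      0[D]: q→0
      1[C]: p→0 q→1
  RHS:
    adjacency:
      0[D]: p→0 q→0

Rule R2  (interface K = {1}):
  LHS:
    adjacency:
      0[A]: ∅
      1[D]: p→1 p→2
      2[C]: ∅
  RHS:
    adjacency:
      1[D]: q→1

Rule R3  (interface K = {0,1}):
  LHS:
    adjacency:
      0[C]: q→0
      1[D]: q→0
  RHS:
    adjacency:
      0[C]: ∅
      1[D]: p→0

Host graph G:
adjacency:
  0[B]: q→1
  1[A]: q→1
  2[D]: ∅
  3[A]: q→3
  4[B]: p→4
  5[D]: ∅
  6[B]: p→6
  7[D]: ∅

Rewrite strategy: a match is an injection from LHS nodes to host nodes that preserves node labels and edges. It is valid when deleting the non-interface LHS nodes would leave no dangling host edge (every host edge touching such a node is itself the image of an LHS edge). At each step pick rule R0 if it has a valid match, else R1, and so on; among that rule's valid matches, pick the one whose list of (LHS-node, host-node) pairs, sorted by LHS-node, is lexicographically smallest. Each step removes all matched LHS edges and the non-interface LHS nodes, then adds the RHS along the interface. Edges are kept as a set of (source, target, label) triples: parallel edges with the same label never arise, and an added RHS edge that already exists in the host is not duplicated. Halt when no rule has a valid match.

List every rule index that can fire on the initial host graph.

R0: 12 valid matches — {0↦4, 1↦1, 2↦2}, {0↦4, 1↦1, 2↦5}, {0↦4, 1↦1, 2↦7} (+9 more)
R1: no valid match — LHS pattern not found
R2: no valid match — LHS pattern not found
R3: no valid match — LHS pattern not found

Answer: [R0]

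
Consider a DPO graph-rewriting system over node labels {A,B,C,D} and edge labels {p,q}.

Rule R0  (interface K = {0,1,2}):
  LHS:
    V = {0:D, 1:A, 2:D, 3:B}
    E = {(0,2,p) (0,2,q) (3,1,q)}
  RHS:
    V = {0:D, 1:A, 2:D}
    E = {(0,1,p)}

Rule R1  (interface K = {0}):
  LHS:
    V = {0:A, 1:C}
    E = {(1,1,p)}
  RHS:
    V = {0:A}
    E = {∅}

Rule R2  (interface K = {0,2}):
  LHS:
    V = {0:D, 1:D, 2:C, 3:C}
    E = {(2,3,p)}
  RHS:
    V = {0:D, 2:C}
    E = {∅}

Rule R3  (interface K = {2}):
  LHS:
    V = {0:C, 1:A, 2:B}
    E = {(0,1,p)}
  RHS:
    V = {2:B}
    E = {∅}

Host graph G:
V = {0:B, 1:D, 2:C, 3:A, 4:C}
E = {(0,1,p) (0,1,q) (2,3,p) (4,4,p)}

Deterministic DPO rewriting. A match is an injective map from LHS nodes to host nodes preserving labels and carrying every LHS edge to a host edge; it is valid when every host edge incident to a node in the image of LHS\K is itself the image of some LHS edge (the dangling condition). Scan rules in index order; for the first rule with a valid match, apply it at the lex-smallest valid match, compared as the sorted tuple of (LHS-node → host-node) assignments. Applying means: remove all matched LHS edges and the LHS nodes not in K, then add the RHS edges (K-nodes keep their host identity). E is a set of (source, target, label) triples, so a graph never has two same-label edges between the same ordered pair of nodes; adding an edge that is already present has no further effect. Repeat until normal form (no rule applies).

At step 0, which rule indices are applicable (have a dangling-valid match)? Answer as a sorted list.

Answer: [R1,R3]

Derivation:
R0: no valid match — LHS pattern not found
R1: 1 valid match — {0↦3, 1↦4}
R2: no valid match — LHS pattern not found
R3: 1 valid match — {0↦2, 1↦3, 2↦0}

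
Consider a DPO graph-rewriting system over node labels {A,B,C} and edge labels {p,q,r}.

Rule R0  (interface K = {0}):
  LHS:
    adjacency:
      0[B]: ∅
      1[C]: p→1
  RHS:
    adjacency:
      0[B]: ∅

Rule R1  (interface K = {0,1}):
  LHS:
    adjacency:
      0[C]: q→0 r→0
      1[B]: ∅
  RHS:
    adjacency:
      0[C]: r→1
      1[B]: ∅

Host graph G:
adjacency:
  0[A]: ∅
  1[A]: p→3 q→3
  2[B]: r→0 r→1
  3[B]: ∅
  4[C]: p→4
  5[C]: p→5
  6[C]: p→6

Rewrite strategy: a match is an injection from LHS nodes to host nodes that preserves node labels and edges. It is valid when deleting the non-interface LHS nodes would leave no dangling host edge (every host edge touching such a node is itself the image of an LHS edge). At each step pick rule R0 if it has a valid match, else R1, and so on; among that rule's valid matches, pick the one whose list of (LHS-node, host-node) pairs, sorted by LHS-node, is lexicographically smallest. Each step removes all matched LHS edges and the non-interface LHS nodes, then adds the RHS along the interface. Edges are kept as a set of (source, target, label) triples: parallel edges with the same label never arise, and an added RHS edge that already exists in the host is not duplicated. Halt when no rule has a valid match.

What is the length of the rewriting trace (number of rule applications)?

Answer: 3

Derivation:
[0] host  ⇒  7 nodes, 7 edges  {1-p->3 1-q->3 2-r->0 2-r->1 4-p->4 5-p->5 6-p->6}
[1] R0 @ {0↦2, 1↦4}  ⇒  6 nodes, 6 edges  {1-p->3 1-q->3 2-r->0 2-r->1 5-p->5 6-p->6}
[2] R0 @ {0↦2, 1↦5}  ⇒  5 nodes, 5 edges  {1-p->3 1-q->3 2-r->0 2-r->1 6-p->6}
[3] R0 @ {0↦2, 1↦6}  ⇒  4 nodes, 4 edges  {1-p->3 1-q->3 2-r->0 2-r->1}
final graph: no rule applies after step 3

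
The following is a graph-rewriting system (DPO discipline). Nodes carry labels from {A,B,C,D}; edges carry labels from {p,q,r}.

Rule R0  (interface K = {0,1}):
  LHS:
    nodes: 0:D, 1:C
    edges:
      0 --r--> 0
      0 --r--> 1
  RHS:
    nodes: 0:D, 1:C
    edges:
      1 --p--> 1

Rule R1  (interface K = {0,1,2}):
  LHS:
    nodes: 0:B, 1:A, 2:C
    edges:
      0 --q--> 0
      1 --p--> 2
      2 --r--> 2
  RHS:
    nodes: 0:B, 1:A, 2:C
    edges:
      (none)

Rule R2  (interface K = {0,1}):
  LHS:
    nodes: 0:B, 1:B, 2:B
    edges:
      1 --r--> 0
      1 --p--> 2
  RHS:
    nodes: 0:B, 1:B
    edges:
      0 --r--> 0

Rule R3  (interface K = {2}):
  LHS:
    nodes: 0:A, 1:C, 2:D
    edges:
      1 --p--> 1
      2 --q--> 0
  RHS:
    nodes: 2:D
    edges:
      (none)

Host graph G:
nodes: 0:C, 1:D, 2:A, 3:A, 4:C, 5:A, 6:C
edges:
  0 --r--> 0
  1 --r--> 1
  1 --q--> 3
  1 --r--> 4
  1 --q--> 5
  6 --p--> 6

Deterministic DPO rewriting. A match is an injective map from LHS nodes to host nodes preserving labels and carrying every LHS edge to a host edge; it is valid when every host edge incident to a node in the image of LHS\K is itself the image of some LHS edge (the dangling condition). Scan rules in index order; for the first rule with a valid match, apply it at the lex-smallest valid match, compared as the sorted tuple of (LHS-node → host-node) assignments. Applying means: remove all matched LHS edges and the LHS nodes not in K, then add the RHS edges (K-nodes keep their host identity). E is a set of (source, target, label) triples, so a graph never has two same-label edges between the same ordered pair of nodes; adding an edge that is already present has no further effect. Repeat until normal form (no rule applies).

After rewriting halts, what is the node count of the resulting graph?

initial: |V|=7 |E|=6  E = 0-r->0 1-r->1 1-q->3 1-r->4 1-q->5 6-p->6
step 1: apply R0 at {0↦1, 1↦4}  → |V|=7 |E|=5  E = 0-r->0 1-q->3 1-q->5 4-p->4 6-p->6
step 2: apply R3 at {0↦3, 1↦4, 2↦1}  → |V|=5 |E|=3  E = 0-r->0 1-q->5 6-p->6
step 3: apply R3 at {0↦5, 1↦6, 2↦1}  → |V|=3 |E|=1  E = 0-r->0
halt: no rule applies after step 3
NF nodes: {0:C, 1:D, 2:A}

Answer: 3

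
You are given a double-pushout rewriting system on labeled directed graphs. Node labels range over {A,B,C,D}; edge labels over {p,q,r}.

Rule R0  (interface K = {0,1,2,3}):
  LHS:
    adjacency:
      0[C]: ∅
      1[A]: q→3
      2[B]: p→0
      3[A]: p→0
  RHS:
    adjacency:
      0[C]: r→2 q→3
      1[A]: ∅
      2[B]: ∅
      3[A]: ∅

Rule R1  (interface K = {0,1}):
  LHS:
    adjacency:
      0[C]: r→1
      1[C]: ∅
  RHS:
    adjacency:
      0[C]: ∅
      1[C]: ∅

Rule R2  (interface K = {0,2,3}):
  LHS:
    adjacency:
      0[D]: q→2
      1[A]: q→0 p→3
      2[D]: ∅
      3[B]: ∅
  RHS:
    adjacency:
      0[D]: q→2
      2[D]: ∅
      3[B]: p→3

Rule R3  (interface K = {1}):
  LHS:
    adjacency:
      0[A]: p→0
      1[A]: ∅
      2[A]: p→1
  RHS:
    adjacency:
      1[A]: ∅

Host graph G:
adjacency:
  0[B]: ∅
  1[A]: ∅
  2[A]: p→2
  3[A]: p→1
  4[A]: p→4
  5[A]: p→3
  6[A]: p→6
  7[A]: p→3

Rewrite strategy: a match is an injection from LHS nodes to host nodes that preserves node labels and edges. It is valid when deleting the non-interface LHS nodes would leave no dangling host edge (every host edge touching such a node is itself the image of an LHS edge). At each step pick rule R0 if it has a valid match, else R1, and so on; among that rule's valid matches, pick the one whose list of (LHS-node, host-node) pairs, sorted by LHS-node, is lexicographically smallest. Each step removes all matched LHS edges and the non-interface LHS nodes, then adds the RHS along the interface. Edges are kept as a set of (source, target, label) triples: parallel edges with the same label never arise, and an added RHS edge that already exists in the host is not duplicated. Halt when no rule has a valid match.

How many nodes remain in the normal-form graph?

Answer: 2

Derivation:
start.  V:8 E:6  edges: 2-p->2 3-p->1 4-p->4 5-p->3 6-p->6 7-p->3
1. fire R3 via {0↦2, 1↦3, 2↦5}  →  V:6 E:4  edges: 3-p->1 4-p->4 6-p->6 7-p->3
2. fire R3 via {0↦4, 1↦3, 2↦7}  →  V:4 E:2  edges: 3-p->1 6-p->6
3. fire R3 via {0↦6, 1↦1, 2↦3}  →  V:2 E:0  edges: ∅
halt: no rule applies after step 3
NF nodes: {0:B, 1:A}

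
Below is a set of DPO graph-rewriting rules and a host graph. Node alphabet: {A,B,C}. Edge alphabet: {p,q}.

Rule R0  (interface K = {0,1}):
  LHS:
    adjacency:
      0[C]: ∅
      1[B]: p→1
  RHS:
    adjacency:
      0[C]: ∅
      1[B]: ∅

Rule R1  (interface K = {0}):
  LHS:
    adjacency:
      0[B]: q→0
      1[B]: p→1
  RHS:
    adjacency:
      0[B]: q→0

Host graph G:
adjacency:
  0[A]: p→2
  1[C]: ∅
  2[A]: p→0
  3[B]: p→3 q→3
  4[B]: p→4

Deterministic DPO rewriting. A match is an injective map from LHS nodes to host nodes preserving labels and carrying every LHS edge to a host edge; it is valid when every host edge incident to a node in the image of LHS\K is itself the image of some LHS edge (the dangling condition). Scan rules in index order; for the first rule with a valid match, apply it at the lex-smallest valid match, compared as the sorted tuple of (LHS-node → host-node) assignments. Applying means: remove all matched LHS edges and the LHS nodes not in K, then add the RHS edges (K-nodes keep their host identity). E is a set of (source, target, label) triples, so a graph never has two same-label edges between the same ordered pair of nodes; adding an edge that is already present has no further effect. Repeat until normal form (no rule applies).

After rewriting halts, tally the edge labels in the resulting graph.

start.  V:5 E:5  edges: 0-p->2 2-p->0 3-p->3 3-q->3 4-p->4
1. fire R0 via {0↦1, 1↦3}  →  V:5 E:4  edges: 0-p->2 2-p->0 3-q->3 4-p->4
2. fire R0 via {0↦1, 1↦4}  →  V:5 E:3  edges: 0-p->2 2-p->0 3-q->3
halt: no rule applies after step 2
NF edges: [(0, 2, 'p'), (2, 0, 'p'), (3, 3, 'q')]

Answer: p:2 q:1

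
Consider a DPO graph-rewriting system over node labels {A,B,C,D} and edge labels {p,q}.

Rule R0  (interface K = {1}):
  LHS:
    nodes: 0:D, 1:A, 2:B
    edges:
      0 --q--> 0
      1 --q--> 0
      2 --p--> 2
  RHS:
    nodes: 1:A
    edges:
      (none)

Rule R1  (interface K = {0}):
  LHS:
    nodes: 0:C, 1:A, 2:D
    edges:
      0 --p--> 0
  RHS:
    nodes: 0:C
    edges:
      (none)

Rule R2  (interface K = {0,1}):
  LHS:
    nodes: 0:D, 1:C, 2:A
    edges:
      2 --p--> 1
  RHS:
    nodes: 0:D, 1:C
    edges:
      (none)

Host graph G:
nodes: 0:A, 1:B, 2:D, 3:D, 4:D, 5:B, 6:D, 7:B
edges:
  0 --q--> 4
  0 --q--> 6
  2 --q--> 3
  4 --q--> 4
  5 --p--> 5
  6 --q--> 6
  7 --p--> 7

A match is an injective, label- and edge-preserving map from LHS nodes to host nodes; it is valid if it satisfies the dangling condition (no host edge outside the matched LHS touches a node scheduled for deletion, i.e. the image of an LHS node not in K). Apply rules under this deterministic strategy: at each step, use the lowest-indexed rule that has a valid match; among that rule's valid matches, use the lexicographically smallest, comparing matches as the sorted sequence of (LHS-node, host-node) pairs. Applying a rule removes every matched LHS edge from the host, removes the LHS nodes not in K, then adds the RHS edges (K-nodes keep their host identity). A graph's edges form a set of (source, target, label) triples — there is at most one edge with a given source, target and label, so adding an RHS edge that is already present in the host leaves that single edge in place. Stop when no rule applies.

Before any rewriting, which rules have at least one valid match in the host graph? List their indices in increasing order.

Answer: [R0]

Derivation:
R0: 4 valid matches — {0↦4, 1↦0, 2↦5}, {0↦4, 1↦0, 2↦7}, {0↦6, 1↦0, 2↦5} (+1 more)
R1: no valid match — LHS pattern not found
R2: no valid match — LHS pattern not found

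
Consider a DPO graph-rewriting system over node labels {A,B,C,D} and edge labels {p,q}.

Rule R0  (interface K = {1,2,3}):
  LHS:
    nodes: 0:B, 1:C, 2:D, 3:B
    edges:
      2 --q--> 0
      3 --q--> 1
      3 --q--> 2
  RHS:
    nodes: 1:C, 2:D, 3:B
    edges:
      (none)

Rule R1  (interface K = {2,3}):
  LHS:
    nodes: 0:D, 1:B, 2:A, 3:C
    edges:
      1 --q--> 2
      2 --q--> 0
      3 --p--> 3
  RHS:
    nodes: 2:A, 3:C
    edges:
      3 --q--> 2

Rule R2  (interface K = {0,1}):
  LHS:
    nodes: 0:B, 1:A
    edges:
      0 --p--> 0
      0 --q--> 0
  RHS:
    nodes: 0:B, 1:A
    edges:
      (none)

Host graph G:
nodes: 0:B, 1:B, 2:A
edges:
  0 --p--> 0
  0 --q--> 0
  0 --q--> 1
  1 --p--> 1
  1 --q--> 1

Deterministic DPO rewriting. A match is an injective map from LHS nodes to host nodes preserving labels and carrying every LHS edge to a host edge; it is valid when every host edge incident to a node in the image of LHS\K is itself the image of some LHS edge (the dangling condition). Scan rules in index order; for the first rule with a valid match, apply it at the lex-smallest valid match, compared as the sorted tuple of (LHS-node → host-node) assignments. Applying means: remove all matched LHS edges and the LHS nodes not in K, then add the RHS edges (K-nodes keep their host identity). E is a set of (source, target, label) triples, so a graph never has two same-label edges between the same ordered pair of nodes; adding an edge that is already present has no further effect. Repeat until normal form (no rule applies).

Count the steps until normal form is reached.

start.  V:3 E:5  edges: 0-p->0 0-q->0 0-q->1 1-p->1 1-q->1
1. fire R2 via {0↦0, 1↦2}  →  V:3 E:3  edges: 0-q->1 1-p->1 1-q->1
2. fire R2 via {0↦1, 1↦2}  →  V:3 E:1  edges: 0-q->1
halt: no rule applies after step 2

Answer: 2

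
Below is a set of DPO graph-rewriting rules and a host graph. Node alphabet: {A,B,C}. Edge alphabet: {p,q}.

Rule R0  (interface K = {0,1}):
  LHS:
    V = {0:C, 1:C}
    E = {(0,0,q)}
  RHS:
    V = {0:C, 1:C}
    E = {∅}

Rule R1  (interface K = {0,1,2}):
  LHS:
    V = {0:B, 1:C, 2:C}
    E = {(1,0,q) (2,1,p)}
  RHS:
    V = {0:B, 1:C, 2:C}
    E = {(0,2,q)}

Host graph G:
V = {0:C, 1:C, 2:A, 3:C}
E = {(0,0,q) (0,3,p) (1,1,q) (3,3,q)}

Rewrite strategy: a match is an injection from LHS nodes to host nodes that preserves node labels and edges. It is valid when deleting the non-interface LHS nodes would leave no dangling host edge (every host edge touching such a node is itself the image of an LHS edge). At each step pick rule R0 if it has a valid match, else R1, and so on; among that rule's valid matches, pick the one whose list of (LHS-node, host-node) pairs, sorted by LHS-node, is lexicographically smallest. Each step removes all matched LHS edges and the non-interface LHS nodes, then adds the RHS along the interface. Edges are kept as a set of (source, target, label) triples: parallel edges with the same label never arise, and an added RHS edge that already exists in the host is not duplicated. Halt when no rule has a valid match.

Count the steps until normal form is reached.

initial: |V|=4 |E|=4  E = 0-q->0 0-p->3 1-q->1 3-q->3
step 1: apply R0 at {0↦0, 1↦1}  → |V|=4 |E|=3  E = 0-p->3 1-q->1 3-q->3
step 2: apply R0 at {0↦1, 1↦0}  → |V|=4 |E|=2  E = 0-p->3 3-q->3
step 3: apply R0 at {0↦3, 1↦0}  → |V|=4 |E|=1  E = 0-p->3
halt: no rule applies after step 3

Answer: 3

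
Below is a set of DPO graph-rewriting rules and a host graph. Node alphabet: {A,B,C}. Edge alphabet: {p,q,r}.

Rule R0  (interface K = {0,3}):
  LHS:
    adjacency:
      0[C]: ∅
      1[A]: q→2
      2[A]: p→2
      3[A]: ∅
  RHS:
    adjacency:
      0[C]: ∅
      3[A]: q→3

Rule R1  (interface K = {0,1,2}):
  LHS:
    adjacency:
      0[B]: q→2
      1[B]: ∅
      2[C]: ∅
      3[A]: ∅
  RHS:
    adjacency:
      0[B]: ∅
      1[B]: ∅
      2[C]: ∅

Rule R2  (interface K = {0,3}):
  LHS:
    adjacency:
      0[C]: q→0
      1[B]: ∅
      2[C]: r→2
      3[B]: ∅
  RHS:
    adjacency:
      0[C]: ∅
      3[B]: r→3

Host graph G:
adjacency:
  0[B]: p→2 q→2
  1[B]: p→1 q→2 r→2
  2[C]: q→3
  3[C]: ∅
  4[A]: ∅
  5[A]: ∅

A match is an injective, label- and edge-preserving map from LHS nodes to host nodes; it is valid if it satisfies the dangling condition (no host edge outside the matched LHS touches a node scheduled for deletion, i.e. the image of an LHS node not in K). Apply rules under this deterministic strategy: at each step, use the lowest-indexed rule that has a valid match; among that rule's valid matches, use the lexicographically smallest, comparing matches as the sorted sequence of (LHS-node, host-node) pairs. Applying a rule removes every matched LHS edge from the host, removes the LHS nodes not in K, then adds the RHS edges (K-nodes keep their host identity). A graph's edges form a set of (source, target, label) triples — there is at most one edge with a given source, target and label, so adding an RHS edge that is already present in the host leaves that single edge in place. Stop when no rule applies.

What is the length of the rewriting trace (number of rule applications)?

Answer: 2

Rewrite trace:
start.  V:6 E:6  edges: 0-p->2 0-q->2 1-p->1 1-q->2 1-r->2 2-q->3
1. fire R1 via {0↦0, 1↦1, 2↦2, 3↦4}  →  V:5 E:5  edges: 0-p->2 1-p->1 1-q->2 1-r->2 2-q->3
2. fire R1 via {0↦1, 1↦0, 2↦2, 3↦5}  →  V:4 E:4  edges: 0-p->2 1-p->1 1-r->2 2-q->3
final graph: no rule applies after step 2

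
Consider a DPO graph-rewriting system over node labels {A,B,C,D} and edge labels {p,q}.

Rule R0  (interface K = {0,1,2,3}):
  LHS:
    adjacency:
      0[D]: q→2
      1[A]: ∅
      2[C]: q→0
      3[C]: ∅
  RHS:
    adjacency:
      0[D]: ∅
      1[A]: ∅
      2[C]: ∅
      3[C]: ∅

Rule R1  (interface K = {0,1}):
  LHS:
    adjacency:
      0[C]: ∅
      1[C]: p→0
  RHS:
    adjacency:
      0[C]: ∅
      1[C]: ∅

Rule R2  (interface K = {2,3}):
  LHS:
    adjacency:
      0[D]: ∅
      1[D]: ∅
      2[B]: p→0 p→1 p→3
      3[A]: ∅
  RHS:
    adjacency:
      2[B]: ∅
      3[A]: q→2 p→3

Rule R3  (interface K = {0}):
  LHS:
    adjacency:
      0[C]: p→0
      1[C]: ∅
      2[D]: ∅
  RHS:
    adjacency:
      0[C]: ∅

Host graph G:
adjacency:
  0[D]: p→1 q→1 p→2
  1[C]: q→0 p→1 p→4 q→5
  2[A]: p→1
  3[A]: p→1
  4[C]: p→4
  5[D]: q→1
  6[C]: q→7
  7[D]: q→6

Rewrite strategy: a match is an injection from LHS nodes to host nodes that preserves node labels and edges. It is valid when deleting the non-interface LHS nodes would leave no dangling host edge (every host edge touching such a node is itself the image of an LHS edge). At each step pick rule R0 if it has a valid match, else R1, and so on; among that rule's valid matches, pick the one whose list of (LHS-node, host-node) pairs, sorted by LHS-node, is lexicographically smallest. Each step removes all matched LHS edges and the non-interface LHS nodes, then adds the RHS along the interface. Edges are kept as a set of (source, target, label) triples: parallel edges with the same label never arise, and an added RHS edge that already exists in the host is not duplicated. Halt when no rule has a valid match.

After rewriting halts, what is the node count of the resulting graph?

Answer: 6

Rewrite trace:
[0] host  ⇒  8 nodes, 13 edges  {0-p->1 0-q->1 0-p->2 1-q->0 1-p->1 1-p->4 1-q->5 2-p->1 3-p->1 4-p->4 5-q->1 6-q->7 7-q->6}
[1] R0 @ {0↦0, 1↦2, 2↦1, 3↦4}  ⇒  8 nodes, 11 edges  {0-p->1 0-p->2 1-p->1 1-p->4 1-q->5 2-p->1 3-p->1 4-p->4 5-q->1 6-q->7 7-q->6}
[2] R0 @ {0↦5, 1↦2, 2↦1, 3↦4}  ⇒  8 nodes, 9 edges  {0-p->1 0-p->2 1-p->1 1-p->4 2-p->1 3-p->1 4-p->4 6-q->7 7-q->6}
[3] R0 @ {0↦7, 1↦2, 2↦6, 3↦1}  ⇒  8 nodes, 7 edges  {0-p->1 0-p->2 1-p->1 1-p->4 2-p->1 3-p->1 4-p->4}
[4] R1 @ {0↦4, 1↦1}  ⇒  8 nodes, 6 edges  {0-p->1 0-p->2 1-p->1 2-p->1 3-p->1 4-p->4}
[5] R3 @ {0↦1, 1↦6, 2↦5}  ⇒  6 nodes, 5 edges  {0-p->1 0-p->2 2-p->1 3-p->1 4-p->4}
final graph: no rule applies after step 5
NF nodes: {0:D, 1:C, 2:A, 3:A, 4:C, 7:D}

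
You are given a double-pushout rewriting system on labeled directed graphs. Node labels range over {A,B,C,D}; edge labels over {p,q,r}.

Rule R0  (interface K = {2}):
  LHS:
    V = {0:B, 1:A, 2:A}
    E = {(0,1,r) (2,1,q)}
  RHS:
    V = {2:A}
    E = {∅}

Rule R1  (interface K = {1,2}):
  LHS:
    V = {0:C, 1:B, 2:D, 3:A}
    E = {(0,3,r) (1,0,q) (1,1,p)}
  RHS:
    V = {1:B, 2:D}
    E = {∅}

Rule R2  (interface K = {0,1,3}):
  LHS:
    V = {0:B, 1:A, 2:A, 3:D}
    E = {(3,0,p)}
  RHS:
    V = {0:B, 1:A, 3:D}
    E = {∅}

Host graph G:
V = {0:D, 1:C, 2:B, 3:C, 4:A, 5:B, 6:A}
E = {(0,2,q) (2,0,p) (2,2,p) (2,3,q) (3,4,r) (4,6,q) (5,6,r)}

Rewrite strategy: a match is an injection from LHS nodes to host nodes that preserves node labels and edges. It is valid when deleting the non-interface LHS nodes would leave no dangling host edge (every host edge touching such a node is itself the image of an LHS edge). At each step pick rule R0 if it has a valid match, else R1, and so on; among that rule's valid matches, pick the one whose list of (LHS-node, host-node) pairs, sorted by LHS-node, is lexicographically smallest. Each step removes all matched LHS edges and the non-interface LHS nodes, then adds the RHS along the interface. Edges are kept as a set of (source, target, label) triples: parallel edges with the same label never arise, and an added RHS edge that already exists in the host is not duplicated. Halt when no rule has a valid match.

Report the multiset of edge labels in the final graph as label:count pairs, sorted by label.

[0] host  ⇒  7 nodes, 7 edges  {0-q->2 2-p->0 2-p->2 2-q->3 3-r->4 4-q->6 5-r->6}
[1] R0 @ {0↦5, 1↦6, 2↦4}  ⇒  5 nodes, 5 edges  {0-q->2 2-p->0 2-p->2 2-q->3 3-r->4}
[2] R1 @ {0↦3, 1↦2, 2↦0, 3↦4}  ⇒  3 nodes, 2 edges  {0-q->2 2-p->0}
normal form: no rule applies after step 2
NF edges: [(0, 2, 'q'), (2, 0, 'p')]

Answer: p:1 q:1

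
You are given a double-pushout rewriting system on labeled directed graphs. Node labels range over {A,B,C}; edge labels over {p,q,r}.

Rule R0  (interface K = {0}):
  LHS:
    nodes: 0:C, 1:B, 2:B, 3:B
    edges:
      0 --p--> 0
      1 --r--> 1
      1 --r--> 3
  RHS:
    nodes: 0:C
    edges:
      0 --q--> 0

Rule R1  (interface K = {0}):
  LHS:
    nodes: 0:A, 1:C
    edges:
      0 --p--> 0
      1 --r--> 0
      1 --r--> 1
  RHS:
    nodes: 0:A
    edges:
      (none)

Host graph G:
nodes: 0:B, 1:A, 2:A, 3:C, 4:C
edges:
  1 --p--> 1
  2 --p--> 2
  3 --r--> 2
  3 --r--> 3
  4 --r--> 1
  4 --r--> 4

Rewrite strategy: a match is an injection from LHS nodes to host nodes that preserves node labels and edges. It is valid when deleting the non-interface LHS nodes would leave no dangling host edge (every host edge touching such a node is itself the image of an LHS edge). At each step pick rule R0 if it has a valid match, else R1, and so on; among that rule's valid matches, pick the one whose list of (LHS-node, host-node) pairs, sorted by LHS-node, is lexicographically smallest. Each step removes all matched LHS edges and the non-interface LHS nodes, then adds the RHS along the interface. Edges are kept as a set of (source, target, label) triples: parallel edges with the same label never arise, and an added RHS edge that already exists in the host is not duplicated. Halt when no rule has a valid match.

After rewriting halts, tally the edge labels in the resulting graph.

start.  V:5 E:6  edges: 1-p->1 2-p->2 3-r->2 3-r->3 4-r->1 4-r->4
1. fire R1 via {0↦1, 1↦4}  →  V:4 E:3  edges: 2-p->2 3-r->2 3-r->3
2. fire R1 via {0↦2, 1↦3}  →  V:3 E:0  edges: ∅
halt: no rule applies after step 2
NF edges: []

Answer: (no edges)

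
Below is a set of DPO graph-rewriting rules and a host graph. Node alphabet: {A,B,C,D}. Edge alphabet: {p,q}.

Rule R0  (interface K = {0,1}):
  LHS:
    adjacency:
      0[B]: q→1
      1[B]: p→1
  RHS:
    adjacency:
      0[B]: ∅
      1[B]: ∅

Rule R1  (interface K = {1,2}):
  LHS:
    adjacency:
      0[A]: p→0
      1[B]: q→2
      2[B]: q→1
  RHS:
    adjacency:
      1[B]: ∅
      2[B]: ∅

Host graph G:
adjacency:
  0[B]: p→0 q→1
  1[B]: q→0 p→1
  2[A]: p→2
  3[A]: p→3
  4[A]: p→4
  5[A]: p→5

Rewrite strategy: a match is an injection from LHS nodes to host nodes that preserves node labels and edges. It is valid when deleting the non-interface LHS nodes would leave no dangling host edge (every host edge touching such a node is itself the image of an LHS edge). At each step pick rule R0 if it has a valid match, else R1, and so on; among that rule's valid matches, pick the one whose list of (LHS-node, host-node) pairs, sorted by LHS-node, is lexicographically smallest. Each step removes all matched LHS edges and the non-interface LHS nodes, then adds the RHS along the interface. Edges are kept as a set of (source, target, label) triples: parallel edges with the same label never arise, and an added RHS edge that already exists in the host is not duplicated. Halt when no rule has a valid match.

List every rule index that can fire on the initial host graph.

Answer: [R0,R1]

Derivation:
R0: 2 valid matches — {0↦0, 1↦1}, {0↦1, 1↦0}
R1: 8 valid matches — {0↦2, 1↦0, 2↦1}, {0↦2, 1↦1, 2↦0}, {0↦3, 1↦0, 2↦1} (+5 more)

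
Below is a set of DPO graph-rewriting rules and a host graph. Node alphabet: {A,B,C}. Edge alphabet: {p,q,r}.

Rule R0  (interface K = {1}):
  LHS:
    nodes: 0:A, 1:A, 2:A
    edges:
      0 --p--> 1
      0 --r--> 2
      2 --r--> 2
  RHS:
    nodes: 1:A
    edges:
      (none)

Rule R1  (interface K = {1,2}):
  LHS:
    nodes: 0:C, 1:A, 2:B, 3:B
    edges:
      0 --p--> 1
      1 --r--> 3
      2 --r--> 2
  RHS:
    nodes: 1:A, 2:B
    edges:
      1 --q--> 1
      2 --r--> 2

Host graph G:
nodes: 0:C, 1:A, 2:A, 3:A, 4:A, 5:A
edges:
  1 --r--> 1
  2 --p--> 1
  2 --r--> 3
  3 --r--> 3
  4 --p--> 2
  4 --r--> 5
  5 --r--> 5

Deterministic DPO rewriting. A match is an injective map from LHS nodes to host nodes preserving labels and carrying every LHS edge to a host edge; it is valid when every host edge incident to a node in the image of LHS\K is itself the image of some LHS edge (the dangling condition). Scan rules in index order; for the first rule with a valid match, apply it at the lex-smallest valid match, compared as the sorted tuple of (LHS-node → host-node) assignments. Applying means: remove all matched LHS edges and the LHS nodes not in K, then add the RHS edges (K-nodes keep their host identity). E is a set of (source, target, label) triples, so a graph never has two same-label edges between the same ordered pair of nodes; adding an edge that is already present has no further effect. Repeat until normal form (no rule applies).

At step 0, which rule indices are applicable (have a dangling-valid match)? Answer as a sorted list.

Answer: [R0]

Rewrite trace:
R0: 1 valid match — {0↦4, 1↦2, 2↦5}
R1: no valid match — LHS pattern not found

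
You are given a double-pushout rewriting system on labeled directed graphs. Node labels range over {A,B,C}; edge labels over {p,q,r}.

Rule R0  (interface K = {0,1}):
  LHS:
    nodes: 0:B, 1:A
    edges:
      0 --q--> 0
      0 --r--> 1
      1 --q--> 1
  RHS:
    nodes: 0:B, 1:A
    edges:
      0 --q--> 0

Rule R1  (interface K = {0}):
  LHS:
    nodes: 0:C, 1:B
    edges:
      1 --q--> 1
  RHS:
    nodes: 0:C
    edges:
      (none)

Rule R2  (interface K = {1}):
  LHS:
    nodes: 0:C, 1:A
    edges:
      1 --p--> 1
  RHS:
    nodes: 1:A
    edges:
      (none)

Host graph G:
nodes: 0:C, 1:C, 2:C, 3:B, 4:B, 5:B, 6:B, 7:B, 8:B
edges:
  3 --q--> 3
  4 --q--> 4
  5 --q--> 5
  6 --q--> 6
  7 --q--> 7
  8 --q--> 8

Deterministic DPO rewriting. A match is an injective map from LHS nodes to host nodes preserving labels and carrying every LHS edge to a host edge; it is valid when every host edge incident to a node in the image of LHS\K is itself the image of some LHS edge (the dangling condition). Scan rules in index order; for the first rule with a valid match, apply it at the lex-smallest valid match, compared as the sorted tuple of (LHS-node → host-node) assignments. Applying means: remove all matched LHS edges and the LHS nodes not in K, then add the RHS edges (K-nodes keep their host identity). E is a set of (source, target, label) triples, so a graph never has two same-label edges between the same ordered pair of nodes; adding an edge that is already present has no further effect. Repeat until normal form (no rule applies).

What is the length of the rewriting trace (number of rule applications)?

Answer: 6

Derivation:
[0] host  ⇒  9 nodes, 6 edges  {3-q->3 4-q->4 5-q->5 6-q->6 7-q->7 8-q->8}
[1] R1 @ {0↦0, 1↦3}  ⇒  8 nodes, 5 edges  {4-q->4 5-q->5 6-q->6 7-q->7 8-q->8}
[2] R1 @ {0↦0, 1↦4}  ⇒  7 nodes, 4 edges  {5-q->5 6-q->6 7-q->7 8-q->8}
[3] R1 @ {0↦0, 1↦5}  ⇒  6 nodes, 3 edges  {6-q->6 7-q->7 8-q->8}
[4] R1 @ {0↦0, 1↦6}  ⇒  5 nodes, 2 edges  {7-q->7 8-q->8}
[5] R1 @ {0↦0, 1↦7}  ⇒  4 nodes, 1 edges  {8-q->8}
[6] R1 @ {0↦0, 1↦8}  ⇒  3 nodes, 0 edges  {∅}
normal form: no rule applies after step 6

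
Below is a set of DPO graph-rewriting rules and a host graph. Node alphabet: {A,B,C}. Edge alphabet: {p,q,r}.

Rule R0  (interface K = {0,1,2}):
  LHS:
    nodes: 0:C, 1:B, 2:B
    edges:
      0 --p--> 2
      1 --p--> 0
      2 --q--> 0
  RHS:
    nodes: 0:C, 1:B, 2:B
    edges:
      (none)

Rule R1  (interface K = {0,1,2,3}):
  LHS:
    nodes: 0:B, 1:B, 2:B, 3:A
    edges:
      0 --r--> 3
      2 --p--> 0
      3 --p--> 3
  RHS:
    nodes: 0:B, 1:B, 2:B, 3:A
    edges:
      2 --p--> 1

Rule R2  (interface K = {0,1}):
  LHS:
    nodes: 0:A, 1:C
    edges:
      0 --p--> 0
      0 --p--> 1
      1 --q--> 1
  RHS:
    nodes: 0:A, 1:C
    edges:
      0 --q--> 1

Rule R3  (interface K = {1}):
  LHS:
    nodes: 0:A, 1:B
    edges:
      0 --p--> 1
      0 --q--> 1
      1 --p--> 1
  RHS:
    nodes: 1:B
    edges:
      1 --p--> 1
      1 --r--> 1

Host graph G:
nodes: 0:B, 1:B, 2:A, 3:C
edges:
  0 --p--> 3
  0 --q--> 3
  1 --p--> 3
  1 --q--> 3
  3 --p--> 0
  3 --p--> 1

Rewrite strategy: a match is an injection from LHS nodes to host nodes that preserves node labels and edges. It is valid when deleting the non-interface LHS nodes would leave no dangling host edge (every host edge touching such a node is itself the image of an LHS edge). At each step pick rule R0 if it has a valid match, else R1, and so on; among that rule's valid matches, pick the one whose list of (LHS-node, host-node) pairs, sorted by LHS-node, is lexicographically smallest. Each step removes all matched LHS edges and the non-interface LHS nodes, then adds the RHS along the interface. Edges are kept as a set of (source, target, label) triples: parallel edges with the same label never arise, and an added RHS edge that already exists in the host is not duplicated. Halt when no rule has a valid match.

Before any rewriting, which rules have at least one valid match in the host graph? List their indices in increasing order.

R0: 2 valid matches — {0↦3, 1↦0, 2↦1}, {0↦3, 1↦1, 2↦0}
R1: no valid match — LHS pattern not found
R2: no valid match — LHS pattern not found
R3: no valid match — LHS pattern not found

Answer: [R0]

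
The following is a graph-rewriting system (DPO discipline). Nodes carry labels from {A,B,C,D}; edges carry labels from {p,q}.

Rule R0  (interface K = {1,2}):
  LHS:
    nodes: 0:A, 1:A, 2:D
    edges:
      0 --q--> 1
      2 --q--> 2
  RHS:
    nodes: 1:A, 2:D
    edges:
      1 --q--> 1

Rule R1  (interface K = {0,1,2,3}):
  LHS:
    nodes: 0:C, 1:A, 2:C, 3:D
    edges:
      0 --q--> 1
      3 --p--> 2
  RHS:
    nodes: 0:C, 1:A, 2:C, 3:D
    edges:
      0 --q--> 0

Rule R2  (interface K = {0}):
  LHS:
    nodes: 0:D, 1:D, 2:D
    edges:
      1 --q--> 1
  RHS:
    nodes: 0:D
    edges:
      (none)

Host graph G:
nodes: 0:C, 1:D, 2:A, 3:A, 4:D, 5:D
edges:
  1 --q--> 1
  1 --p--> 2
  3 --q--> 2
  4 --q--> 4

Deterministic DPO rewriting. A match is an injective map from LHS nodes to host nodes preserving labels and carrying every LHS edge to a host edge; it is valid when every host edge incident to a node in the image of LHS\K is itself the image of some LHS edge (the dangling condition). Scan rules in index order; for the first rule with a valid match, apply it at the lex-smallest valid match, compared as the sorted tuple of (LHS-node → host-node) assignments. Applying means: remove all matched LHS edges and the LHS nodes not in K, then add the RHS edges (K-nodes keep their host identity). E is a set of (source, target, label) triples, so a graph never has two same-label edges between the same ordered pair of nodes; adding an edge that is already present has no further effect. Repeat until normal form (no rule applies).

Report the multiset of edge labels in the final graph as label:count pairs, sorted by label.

Answer: p:1 q:1

Rewrite trace:
initial: |V|=6 |E|=4  E = 1-q->1 1-p->2 3-q->2 4-q->4
step 1: apply R0 at {0↦3, 1↦2, 2↦1}  → |V|=5 |E|=3  E = 1-p->2 2-q->2 4-q->4
step 2: apply R2 at {0↦1, 1↦4, 2↦5}  → |V|=3 |E|=2  E = 1-p->2 2-q->2
halt: no rule applies after step 2
NF edges: [(1, 2, 'p'), (2, 2, 'q')]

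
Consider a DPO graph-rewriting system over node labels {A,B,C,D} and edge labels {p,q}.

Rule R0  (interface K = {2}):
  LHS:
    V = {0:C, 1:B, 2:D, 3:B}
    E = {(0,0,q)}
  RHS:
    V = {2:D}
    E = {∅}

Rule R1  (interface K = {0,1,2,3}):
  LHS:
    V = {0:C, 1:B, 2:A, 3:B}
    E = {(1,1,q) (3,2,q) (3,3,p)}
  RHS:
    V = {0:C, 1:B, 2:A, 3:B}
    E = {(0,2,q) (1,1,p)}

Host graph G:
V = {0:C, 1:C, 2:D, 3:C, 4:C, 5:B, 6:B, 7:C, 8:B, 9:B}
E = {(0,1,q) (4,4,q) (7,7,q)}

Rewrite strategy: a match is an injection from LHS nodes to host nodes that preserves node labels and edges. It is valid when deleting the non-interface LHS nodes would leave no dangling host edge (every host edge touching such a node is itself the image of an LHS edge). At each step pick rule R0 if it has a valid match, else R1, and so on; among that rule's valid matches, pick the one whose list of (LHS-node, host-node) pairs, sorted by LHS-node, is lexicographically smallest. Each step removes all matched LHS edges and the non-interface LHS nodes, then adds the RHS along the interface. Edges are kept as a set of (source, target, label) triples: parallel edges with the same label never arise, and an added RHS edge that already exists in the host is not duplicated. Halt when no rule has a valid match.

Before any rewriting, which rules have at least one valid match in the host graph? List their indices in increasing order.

Answer: [R0]

Rewrite trace:
R0: 24 valid matches — {0↦4, 1↦5, 2↦2, 3↦6}, {0↦4, 1↦5, 2↦2, 3↦8}, {0↦4, 1↦5, 2↦2, 3↦9} (+21 more)
R1: no valid match — LHS pattern not found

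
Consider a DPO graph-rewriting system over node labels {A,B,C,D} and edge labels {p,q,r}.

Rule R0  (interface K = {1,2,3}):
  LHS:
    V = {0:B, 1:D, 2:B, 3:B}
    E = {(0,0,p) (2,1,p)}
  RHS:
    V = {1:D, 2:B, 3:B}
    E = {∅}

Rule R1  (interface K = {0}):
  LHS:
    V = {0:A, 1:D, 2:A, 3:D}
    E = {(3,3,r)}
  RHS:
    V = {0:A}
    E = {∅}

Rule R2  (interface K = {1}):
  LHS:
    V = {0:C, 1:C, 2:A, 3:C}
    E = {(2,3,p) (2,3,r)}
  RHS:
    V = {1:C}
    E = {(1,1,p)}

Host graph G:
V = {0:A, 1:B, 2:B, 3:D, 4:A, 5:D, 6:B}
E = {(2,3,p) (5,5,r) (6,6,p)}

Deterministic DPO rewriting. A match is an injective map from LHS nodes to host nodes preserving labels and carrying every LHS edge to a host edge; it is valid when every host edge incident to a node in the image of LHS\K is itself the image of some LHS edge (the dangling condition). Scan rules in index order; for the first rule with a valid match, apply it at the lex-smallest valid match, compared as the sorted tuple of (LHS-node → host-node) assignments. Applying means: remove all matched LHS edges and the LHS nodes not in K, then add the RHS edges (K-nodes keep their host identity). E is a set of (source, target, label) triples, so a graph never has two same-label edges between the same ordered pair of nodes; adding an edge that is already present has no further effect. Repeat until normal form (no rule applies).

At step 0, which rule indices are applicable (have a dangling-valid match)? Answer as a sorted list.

Answer: [R0]

Derivation:
R0: 1 valid match — {0↦6, 1↦3, 2↦2, 3↦1}
R1: no valid match — 2 raw matches, all fail dangling condition
R2: no valid match — LHS pattern not found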